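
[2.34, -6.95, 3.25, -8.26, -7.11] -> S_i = Random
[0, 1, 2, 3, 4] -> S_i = 0 + 1*i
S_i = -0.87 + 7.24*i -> [-0.87, 6.37, 13.61, 20.85, 28.09]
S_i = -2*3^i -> [-2, -6, -18, -54, -162]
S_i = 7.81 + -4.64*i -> [7.81, 3.17, -1.47, -6.11, -10.75]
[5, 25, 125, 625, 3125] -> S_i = 5*5^i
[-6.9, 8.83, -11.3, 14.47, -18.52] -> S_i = -6.90*(-1.28)^i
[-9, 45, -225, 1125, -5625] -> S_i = -9*-5^i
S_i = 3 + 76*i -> [3, 79, 155, 231, 307]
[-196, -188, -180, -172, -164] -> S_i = -196 + 8*i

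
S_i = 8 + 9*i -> [8, 17, 26, 35, 44]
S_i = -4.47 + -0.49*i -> [-4.47, -4.96, -5.45, -5.94, -6.43]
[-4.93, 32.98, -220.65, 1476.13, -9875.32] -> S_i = -4.93*(-6.69)^i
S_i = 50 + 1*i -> [50, 51, 52, 53, 54]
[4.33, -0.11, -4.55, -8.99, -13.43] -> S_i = 4.33 + -4.44*i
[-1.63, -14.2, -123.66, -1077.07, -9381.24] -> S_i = -1.63*8.71^i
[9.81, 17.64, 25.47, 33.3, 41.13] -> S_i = 9.81 + 7.83*i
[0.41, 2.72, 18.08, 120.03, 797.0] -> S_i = 0.41*6.64^i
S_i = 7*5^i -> [7, 35, 175, 875, 4375]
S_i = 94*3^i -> [94, 282, 846, 2538, 7614]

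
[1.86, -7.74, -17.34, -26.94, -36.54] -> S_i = 1.86 + -9.60*i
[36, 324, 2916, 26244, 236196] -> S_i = 36*9^i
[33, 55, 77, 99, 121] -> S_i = 33 + 22*i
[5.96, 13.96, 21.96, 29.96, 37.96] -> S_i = 5.96 + 8.00*i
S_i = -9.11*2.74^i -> [-9.11, -24.96, -68.39, -187.4, -513.48]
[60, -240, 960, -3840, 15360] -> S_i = 60*-4^i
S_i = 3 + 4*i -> [3, 7, 11, 15, 19]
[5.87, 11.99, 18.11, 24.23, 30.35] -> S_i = 5.87 + 6.12*i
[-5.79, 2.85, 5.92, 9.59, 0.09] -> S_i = Random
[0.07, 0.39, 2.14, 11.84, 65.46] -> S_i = 0.07*5.53^i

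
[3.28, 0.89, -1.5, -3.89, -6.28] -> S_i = 3.28 + -2.39*i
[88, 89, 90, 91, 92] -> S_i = 88 + 1*i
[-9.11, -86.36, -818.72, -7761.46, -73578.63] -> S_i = -9.11*9.48^i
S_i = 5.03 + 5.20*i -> [5.03, 10.23, 15.43, 20.63, 25.83]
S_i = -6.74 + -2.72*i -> [-6.74, -9.46, -12.18, -14.9, -17.62]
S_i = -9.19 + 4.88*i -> [-9.19, -4.31, 0.57, 5.45, 10.33]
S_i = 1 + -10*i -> [1, -9, -19, -29, -39]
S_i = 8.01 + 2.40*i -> [8.01, 10.41, 12.81, 15.21, 17.61]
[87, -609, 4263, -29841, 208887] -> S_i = 87*-7^i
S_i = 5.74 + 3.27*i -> [5.74, 9.01, 12.28, 15.55, 18.82]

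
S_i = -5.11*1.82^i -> [-5.11, -9.3, -16.93, -30.81, -56.07]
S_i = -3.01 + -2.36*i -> [-3.01, -5.37, -7.73, -10.09, -12.45]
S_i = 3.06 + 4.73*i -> [3.06, 7.79, 12.52, 17.25, 21.98]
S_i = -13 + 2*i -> [-13, -11, -9, -7, -5]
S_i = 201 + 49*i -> [201, 250, 299, 348, 397]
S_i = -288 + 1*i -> [-288, -287, -286, -285, -284]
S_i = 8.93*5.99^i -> [8.93, 53.49, 320.41, 1919.25, 11496.32]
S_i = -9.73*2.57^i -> [-9.73, -25.01, -64.27, -165.16, -424.47]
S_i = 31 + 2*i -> [31, 33, 35, 37, 39]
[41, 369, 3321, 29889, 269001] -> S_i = 41*9^i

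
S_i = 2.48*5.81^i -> [2.48, 14.41, 83.72, 486.38, 2825.9]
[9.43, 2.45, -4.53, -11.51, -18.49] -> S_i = 9.43 + -6.98*i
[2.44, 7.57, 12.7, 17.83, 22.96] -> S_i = 2.44 + 5.13*i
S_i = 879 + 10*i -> [879, 889, 899, 909, 919]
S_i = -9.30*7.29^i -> [-9.3, -67.8, -494.24, -3603.01, -26265.95]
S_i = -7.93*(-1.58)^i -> [-7.93, 12.53, -19.8, 31.28, -49.42]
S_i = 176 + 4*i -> [176, 180, 184, 188, 192]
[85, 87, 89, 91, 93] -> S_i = 85 + 2*i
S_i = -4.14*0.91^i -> [-4.14, -3.77, -3.43, -3.12, -2.84]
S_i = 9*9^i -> [9, 81, 729, 6561, 59049]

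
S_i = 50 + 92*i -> [50, 142, 234, 326, 418]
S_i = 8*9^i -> [8, 72, 648, 5832, 52488]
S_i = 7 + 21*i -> [7, 28, 49, 70, 91]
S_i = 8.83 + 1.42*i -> [8.83, 10.25, 11.67, 13.09, 14.51]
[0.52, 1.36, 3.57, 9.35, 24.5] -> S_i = 0.52*2.62^i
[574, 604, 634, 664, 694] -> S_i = 574 + 30*i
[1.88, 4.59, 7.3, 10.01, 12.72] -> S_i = 1.88 + 2.71*i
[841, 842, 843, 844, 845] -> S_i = 841 + 1*i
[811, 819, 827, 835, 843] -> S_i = 811 + 8*i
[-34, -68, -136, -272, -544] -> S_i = -34*2^i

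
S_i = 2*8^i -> [2, 16, 128, 1024, 8192]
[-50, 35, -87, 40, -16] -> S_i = Random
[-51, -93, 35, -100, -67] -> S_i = Random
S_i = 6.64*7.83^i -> [6.64, 51.99, 407.09, 3187.52, 24958.31]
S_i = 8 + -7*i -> [8, 1, -6, -13, -20]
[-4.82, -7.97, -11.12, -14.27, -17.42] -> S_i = -4.82 + -3.15*i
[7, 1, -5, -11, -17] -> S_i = 7 + -6*i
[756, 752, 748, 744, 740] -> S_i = 756 + -4*i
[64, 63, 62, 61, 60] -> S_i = 64 + -1*i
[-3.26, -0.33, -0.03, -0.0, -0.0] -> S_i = -3.26*0.10^i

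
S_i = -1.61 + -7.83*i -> [-1.61, -9.44, -17.27, -25.1, -32.93]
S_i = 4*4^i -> [4, 16, 64, 256, 1024]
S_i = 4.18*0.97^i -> [4.18, 4.05, 3.93, 3.81, 3.7]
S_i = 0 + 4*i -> [0, 4, 8, 12, 16]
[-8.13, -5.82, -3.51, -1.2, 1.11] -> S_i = -8.13 + 2.31*i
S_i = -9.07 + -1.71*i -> [-9.07, -10.78, -12.49, -14.2, -15.91]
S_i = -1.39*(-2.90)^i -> [-1.39, 4.03, -11.69, 33.9, -98.31]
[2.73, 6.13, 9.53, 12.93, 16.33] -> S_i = 2.73 + 3.40*i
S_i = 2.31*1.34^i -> [2.31, 3.1, 4.15, 5.56, 7.45]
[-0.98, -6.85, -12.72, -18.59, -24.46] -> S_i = -0.98 + -5.87*i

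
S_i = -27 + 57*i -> [-27, 30, 87, 144, 201]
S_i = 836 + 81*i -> [836, 917, 998, 1079, 1160]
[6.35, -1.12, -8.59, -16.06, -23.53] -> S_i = 6.35 + -7.47*i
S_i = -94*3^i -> [-94, -282, -846, -2538, -7614]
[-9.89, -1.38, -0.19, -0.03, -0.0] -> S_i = -9.89*0.14^i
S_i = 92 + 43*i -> [92, 135, 178, 221, 264]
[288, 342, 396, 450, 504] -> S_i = 288 + 54*i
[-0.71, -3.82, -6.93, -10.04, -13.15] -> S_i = -0.71 + -3.11*i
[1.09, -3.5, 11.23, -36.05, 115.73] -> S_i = 1.09*(-3.21)^i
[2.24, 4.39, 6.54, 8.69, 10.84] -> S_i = 2.24 + 2.15*i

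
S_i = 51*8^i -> [51, 408, 3264, 26112, 208896]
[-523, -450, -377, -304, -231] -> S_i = -523 + 73*i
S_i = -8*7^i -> [-8, -56, -392, -2744, -19208]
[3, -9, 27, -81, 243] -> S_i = 3*-3^i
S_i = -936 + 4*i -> [-936, -932, -928, -924, -920]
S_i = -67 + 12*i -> [-67, -55, -43, -31, -19]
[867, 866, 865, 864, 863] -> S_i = 867 + -1*i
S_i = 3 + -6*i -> [3, -3, -9, -15, -21]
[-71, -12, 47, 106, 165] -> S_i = -71 + 59*i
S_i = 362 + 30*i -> [362, 392, 422, 452, 482]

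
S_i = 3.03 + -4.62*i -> [3.03, -1.59, -6.21, -10.83, -15.45]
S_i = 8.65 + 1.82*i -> [8.65, 10.47, 12.29, 14.11, 15.93]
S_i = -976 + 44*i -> [-976, -932, -888, -844, -800]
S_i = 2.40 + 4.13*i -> [2.4, 6.53, 10.66, 14.79, 18.92]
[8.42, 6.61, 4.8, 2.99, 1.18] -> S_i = 8.42 + -1.81*i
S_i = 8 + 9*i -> [8, 17, 26, 35, 44]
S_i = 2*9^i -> [2, 18, 162, 1458, 13122]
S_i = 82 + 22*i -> [82, 104, 126, 148, 170]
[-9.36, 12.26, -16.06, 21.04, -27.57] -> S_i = -9.36*(-1.31)^i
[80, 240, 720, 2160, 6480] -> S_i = 80*3^i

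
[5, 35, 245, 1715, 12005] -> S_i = 5*7^i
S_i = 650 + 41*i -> [650, 691, 732, 773, 814]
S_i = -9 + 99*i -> [-9, 90, 189, 288, 387]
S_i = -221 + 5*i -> [-221, -216, -211, -206, -201]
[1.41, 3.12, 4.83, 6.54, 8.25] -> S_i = 1.41 + 1.71*i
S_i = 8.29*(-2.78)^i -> [8.29, -23.05, 64.07, -178.11, 495.15]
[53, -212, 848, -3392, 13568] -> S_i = 53*-4^i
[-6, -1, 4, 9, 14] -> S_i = -6 + 5*i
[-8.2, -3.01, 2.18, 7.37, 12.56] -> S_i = -8.20 + 5.19*i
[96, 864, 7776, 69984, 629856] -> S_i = 96*9^i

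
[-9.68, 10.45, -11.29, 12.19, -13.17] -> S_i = -9.68*(-1.08)^i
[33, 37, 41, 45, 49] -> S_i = 33 + 4*i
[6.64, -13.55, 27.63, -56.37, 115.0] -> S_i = 6.64*(-2.04)^i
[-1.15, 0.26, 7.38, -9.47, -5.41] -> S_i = Random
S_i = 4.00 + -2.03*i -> [4.0, 1.97, -0.06, -2.09, -4.12]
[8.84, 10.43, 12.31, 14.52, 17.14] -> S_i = 8.84*1.18^i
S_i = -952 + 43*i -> [-952, -909, -866, -823, -780]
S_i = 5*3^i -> [5, 15, 45, 135, 405]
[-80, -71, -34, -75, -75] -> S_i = Random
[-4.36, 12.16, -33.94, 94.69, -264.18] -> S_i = -4.36*(-2.79)^i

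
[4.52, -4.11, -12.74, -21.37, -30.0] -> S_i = 4.52 + -8.63*i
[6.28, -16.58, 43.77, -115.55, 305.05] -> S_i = 6.28*(-2.64)^i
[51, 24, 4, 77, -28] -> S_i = Random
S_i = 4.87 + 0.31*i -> [4.87, 5.18, 5.49, 5.8, 6.11]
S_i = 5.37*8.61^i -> [5.37, 46.24, 398.09, 3427.55, 29511.2]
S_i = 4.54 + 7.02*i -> [4.54, 11.56, 18.58, 25.6, 32.62]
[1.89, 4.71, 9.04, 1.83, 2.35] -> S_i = Random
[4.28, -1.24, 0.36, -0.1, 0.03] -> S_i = 4.28*(-0.29)^i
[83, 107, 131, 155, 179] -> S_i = 83 + 24*i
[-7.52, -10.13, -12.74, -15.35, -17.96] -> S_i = -7.52 + -2.61*i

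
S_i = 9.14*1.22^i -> [9.14, 11.15, 13.6, 16.6, 20.25]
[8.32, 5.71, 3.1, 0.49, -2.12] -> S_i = 8.32 + -2.61*i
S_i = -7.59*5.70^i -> [-7.59, -43.26, -246.6, -1405.61, -8012.0]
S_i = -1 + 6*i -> [-1, 5, 11, 17, 23]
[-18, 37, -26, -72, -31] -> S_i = Random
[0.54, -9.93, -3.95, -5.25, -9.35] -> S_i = Random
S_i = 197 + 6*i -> [197, 203, 209, 215, 221]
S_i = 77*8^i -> [77, 616, 4928, 39424, 315392]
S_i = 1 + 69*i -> [1, 70, 139, 208, 277]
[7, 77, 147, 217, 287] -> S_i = 7 + 70*i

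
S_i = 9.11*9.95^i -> [9.11, 90.64, 901.91, 8974.03, 89291.62]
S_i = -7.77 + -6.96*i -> [-7.77, -14.73, -21.69, -28.65, -35.61]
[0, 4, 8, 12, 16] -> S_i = 0 + 4*i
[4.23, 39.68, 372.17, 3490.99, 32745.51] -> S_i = 4.23*9.38^i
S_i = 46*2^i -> [46, 92, 184, 368, 736]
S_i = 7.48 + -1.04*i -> [7.48, 6.44, 5.4, 4.36, 3.32]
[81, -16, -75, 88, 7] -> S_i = Random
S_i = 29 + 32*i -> [29, 61, 93, 125, 157]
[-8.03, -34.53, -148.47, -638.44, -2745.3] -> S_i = -8.03*4.30^i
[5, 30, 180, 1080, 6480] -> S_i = 5*6^i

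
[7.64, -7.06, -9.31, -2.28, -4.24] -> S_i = Random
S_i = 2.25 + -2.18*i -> [2.25, 0.07, -2.11, -4.29, -6.47]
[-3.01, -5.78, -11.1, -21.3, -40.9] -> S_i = -3.01*1.92^i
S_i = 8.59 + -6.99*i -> [8.59, 1.6, -5.39, -12.38, -19.37]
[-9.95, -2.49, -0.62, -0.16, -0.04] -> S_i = -9.95*0.25^i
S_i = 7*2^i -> [7, 14, 28, 56, 112]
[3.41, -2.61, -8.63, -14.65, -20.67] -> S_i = 3.41 + -6.02*i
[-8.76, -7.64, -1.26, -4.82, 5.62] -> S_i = Random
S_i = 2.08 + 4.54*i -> [2.08, 6.62, 11.16, 15.7, 20.24]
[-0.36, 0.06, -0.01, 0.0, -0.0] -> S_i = -0.36*(-0.16)^i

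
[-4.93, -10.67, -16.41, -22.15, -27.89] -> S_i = -4.93 + -5.74*i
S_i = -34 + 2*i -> [-34, -32, -30, -28, -26]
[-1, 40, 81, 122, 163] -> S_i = -1 + 41*i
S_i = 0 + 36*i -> [0, 36, 72, 108, 144]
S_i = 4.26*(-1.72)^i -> [4.26, -7.33, 12.6, -21.68, 37.28]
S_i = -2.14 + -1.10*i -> [-2.14, -3.24, -4.34, -5.44, -6.54]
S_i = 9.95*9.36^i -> [9.95, 93.13, 871.72, 8159.26, 76370.65]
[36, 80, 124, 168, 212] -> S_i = 36 + 44*i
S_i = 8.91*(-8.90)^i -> [8.91, -79.3, 705.76, -6281.27, 55903.34]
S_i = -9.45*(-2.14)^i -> [-9.45, 20.22, -43.28, 92.61, -198.19]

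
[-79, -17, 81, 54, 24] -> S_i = Random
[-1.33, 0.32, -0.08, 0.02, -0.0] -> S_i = -1.33*(-0.24)^i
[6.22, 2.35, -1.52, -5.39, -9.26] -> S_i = 6.22 + -3.87*i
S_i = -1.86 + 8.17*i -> [-1.86, 6.31, 14.48, 22.65, 30.82]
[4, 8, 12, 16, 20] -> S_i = 4 + 4*i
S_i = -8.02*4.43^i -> [-8.02, -35.53, -157.39, -697.25, -3088.8]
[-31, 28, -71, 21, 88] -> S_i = Random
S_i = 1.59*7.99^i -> [1.59, 12.7, 101.51, 811.03, 6480.14]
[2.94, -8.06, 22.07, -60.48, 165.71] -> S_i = 2.94*(-2.74)^i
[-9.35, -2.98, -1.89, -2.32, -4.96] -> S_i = Random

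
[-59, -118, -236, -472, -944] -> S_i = -59*2^i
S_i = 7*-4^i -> [7, -28, 112, -448, 1792]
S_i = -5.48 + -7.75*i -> [-5.48, -13.23, -20.98, -28.73, -36.48]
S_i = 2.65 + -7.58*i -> [2.65, -4.93, -12.51, -20.09, -27.67]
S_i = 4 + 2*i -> [4, 6, 8, 10, 12]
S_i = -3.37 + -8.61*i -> [-3.37, -11.98, -20.59, -29.2, -37.81]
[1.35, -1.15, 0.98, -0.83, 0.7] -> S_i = 1.35*(-0.85)^i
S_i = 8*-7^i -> [8, -56, 392, -2744, 19208]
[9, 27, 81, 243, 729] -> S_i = 9*3^i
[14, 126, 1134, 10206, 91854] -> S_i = 14*9^i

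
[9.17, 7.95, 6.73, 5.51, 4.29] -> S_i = 9.17 + -1.22*i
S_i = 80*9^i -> [80, 720, 6480, 58320, 524880]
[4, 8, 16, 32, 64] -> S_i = 4*2^i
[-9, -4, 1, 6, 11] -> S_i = -9 + 5*i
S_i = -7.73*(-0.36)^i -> [-7.73, 2.78, -1.0, 0.36, -0.13]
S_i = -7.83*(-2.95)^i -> [-7.83, 23.1, -68.14, 201.01, -592.99]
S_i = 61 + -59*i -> [61, 2, -57, -116, -175]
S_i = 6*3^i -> [6, 18, 54, 162, 486]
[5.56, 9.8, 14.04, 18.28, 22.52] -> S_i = 5.56 + 4.24*i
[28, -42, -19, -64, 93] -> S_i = Random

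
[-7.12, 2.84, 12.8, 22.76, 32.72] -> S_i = -7.12 + 9.96*i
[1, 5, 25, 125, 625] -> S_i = 1*5^i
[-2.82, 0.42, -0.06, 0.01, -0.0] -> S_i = -2.82*(-0.15)^i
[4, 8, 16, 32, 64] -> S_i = 4*2^i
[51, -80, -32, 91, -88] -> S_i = Random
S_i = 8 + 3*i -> [8, 11, 14, 17, 20]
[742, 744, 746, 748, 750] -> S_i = 742 + 2*i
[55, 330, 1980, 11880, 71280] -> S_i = 55*6^i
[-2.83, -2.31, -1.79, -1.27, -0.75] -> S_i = -2.83 + 0.52*i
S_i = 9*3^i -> [9, 27, 81, 243, 729]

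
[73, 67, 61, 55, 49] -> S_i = 73 + -6*i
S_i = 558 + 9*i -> [558, 567, 576, 585, 594]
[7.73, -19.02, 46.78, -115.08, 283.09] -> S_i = 7.73*(-2.46)^i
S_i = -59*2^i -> [-59, -118, -236, -472, -944]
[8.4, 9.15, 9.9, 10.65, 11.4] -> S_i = 8.40 + 0.75*i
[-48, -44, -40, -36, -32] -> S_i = -48 + 4*i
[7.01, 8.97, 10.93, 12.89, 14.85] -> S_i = 7.01 + 1.96*i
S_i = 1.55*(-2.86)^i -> [1.55, -4.43, 12.68, -36.26, 103.7]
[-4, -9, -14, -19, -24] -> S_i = -4 + -5*i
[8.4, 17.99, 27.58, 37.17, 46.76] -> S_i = 8.40 + 9.59*i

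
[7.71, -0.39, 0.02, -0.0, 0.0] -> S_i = 7.71*(-0.05)^i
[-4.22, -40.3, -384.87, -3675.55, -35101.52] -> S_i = -4.22*9.55^i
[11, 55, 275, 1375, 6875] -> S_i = 11*5^i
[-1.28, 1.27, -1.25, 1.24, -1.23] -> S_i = -1.28*(-0.99)^i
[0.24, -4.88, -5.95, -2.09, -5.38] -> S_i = Random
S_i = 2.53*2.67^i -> [2.53, 6.76, 18.04, 48.16, 128.58]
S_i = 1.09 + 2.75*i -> [1.09, 3.84, 6.59, 9.34, 12.09]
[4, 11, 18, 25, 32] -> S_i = 4 + 7*i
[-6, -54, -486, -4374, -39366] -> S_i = -6*9^i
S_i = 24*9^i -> [24, 216, 1944, 17496, 157464]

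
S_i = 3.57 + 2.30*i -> [3.57, 5.87, 8.17, 10.47, 12.77]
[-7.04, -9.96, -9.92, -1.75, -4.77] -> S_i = Random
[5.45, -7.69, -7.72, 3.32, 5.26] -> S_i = Random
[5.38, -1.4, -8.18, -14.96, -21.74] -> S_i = 5.38 + -6.78*i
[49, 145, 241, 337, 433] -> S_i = 49 + 96*i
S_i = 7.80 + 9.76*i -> [7.8, 17.56, 27.32, 37.08, 46.84]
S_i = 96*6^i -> [96, 576, 3456, 20736, 124416]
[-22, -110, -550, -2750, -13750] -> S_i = -22*5^i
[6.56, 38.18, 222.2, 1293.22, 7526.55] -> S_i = 6.56*5.82^i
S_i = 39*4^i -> [39, 156, 624, 2496, 9984]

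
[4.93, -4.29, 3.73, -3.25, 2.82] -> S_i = 4.93*(-0.87)^i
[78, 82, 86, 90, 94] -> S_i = 78 + 4*i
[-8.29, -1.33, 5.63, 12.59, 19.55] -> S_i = -8.29 + 6.96*i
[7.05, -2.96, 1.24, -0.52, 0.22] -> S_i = 7.05*(-0.42)^i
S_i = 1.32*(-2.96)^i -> [1.32, -3.91, 11.57, -34.23, 101.33]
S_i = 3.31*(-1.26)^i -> [3.31, -4.17, 5.25, -6.62, 8.34]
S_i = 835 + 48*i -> [835, 883, 931, 979, 1027]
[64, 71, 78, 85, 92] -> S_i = 64 + 7*i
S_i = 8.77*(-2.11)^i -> [8.77, -18.5, 39.04, -82.38, 173.83]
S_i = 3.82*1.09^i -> [3.82, 4.16, 4.54, 4.95, 5.39]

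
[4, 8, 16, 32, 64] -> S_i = 4*2^i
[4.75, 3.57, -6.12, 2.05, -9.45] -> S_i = Random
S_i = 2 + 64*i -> [2, 66, 130, 194, 258]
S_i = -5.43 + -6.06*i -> [-5.43, -11.49, -17.55, -23.61, -29.67]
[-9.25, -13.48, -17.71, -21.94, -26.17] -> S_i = -9.25 + -4.23*i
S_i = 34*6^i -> [34, 204, 1224, 7344, 44064]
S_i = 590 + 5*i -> [590, 595, 600, 605, 610]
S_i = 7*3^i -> [7, 21, 63, 189, 567]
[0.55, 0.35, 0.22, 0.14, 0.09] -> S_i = 0.55*0.63^i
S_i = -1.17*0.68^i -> [-1.17, -0.8, -0.54, -0.37, -0.25]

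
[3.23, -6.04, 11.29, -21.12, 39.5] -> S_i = 3.23*(-1.87)^i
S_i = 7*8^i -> [7, 56, 448, 3584, 28672]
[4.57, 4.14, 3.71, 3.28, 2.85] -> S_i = 4.57 + -0.43*i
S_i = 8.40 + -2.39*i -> [8.4, 6.01, 3.62, 1.23, -1.16]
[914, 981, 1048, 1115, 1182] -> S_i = 914 + 67*i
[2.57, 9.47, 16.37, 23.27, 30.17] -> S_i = 2.57 + 6.90*i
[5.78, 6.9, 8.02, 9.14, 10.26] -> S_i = 5.78 + 1.12*i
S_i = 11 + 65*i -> [11, 76, 141, 206, 271]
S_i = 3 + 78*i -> [3, 81, 159, 237, 315]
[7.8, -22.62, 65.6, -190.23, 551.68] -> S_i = 7.80*(-2.90)^i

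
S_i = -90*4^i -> [-90, -360, -1440, -5760, -23040]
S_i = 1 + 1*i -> [1, 2, 3, 4, 5]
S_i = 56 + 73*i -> [56, 129, 202, 275, 348]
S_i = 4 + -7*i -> [4, -3, -10, -17, -24]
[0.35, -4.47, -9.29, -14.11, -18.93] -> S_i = 0.35 + -4.82*i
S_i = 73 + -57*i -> [73, 16, -41, -98, -155]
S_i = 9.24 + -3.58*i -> [9.24, 5.66, 2.08, -1.5, -5.08]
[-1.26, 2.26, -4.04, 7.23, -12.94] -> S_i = -1.26*(-1.79)^i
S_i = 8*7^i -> [8, 56, 392, 2744, 19208]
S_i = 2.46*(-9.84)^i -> [2.46, -24.21, 238.19, -2343.8, 23062.98]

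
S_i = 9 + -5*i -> [9, 4, -1, -6, -11]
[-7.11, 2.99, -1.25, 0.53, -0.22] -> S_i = -7.11*(-0.42)^i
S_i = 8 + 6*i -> [8, 14, 20, 26, 32]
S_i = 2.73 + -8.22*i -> [2.73, -5.49, -13.71, -21.93, -30.15]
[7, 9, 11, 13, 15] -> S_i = 7 + 2*i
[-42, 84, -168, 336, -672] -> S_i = -42*-2^i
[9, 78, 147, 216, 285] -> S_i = 9 + 69*i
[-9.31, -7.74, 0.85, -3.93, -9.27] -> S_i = Random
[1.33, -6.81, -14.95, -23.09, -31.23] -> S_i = 1.33 + -8.14*i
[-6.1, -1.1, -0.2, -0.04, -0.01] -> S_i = -6.10*0.18^i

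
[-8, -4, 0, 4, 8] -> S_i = -8 + 4*i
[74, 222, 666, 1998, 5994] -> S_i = 74*3^i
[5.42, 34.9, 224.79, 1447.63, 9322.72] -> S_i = 5.42*6.44^i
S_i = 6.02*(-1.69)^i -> [6.02, -10.17, 17.19, -29.06, 49.11]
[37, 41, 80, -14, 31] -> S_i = Random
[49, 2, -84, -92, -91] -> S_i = Random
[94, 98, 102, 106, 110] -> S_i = 94 + 4*i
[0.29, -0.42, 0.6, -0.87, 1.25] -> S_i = 0.29*(-1.44)^i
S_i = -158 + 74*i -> [-158, -84, -10, 64, 138]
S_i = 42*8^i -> [42, 336, 2688, 21504, 172032]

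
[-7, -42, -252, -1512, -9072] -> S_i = -7*6^i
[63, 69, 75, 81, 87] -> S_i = 63 + 6*i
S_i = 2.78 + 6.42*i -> [2.78, 9.2, 15.62, 22.04, 28.46]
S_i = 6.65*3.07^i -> [6.65, 20.42, 62.68, 192.41, 590.71]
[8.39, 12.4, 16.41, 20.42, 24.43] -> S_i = 8.39 + 4.01*i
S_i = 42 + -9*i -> [42, 33, 24, 15, 6]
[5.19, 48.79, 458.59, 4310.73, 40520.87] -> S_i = 5.19*9.40^i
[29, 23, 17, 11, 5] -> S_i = 29 + -6*i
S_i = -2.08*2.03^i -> [-2.08, -4.22, -8.57, -17.4, -35.32]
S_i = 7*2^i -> [7, 14, 28, 56, 112]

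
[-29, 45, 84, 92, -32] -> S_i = Random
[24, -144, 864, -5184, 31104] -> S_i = 24*-6^i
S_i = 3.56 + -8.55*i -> [3.56, -4.99, -13.54, -22.09, -30.64]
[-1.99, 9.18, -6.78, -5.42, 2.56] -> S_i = Random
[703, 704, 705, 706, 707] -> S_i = 703 + 1*i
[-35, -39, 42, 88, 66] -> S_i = Random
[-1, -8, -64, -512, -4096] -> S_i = -1*8^i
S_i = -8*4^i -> [-8, -32, -128, -512, -2048]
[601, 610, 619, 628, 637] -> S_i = 601 + 9*i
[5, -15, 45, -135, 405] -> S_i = 5*-3^i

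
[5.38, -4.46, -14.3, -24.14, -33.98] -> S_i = 5.38 + -9.84*i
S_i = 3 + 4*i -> [3, 7, 11, 15, 19]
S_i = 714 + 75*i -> [714, 789, 864, 939, 1014]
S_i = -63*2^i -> [-63, -126, -252, -504, -1008]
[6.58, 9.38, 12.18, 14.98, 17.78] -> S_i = 6.58 + 2.80*i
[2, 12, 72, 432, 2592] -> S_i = 2*6^i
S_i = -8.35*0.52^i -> [-8.35, -4.34, -2.26, -1.17, -0.61]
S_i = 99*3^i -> [99, 297, 891, 2673, 8019]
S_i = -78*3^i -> [-78, -234, -702, -2106, -6318]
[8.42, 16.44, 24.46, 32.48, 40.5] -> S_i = 8.42 + 8.02*i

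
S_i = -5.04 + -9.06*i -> [-5.04, -14.1, -23.16, -32.22, -41.28]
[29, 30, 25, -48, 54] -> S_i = Random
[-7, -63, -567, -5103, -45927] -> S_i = -7*9^i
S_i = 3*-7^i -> [3, -21, 147, -1029, 7203]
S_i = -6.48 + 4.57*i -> [-6.48, -1.91, 2.66, 7.23, 11.8]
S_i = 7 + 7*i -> [7, 14, 21, 28, 35]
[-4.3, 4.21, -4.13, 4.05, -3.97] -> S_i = -4.30*(-0.98)^i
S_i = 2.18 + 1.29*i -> [2.18, 3.47, 4.76, 6.05, 7.34]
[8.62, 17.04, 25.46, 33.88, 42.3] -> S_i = 8.62 + 8.42*i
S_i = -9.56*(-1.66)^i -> [-9.56, 15.87, -26.34, 43.73, -72.59]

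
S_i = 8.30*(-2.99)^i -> [8.3, -24.82, 74.2, -221.87, 663.38]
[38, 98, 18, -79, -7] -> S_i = Random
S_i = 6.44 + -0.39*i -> [6.44, 6.05, 5.66, 5.27, 4.88]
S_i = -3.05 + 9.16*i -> [-3.05, 6.11, 15.27, 24.43, 33.59]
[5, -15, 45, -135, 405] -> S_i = 5*-3^i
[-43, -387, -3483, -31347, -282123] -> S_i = -43*9^i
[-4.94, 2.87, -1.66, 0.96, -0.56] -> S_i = -4.94*(-0.58)^i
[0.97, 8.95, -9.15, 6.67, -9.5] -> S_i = Random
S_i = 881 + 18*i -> [881, 899, 917, 935, 953]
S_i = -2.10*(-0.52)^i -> [-2.1, 1.09, -0.57, 0.3, -0.15]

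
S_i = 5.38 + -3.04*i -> [5.38, 2.34, -0.7, -3.74, -6.78]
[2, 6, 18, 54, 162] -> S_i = 2*3^i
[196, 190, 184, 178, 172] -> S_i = 196 + -6*i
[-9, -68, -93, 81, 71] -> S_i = Random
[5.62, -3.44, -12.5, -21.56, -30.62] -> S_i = 5.62 + -9.06*i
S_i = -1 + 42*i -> [-1, 41, 83, 125, 167]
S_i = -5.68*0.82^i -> [-5.68, -4.66, -3.82, -3.13, -2.57]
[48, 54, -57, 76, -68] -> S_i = Random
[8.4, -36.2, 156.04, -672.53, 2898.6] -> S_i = 8.40*(-4.31)^i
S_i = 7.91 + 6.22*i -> [7.91, 14.13, 20.35, 26.57, 32.79]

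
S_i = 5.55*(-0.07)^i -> [5.55, -0.39, 0.03, -0.0, 0.0]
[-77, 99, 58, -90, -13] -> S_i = Random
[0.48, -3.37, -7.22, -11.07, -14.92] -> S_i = 0.48 + -3.85*i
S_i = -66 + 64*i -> [-66, -2, 62, 126, 190]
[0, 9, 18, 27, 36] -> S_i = 0 + 9*i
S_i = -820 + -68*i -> [-820, -888, -956, -1024, -1092]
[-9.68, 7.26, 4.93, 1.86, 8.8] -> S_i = Random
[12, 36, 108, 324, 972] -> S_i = 12*3^i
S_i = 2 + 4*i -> [2, 6, 10, 14, 18]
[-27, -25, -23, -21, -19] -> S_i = -27 + 2*i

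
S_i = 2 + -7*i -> [2, -5, -12, -19, -26]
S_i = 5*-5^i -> [5, -25, 125, -625, 3125]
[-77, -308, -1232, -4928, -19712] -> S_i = -77*4^i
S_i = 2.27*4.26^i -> [2.27, 9.67, 41.2, 175.49, 747.59]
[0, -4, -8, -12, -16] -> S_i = 0 + -4*i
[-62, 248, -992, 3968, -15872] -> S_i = -62*-4^i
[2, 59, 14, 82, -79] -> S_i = Random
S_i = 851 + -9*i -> [851, 842, 833, 824, 815]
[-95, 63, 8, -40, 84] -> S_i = Random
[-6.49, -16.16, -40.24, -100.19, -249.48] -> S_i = -6.49*2.49^i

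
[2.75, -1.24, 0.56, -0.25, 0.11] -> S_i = 2.75*(-0.45)^i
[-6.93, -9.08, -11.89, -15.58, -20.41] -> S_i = -6.93*1.31^i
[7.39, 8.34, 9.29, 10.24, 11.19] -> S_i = 7.39 + 0.95*i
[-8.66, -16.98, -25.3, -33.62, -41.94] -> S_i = -8.66 + -8.32*i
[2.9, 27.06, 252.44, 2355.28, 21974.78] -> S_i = 2.90*9.33^i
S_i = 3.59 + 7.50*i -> [3.59, 11.09, 18.59, 26.09, 33.59]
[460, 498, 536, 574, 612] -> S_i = 460 + 38*i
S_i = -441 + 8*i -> [-441, -433, -425, -417, -409]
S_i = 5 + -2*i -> [5, 3, 1, -1, -3]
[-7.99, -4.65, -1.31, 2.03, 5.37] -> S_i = -7.99 + 3.34*i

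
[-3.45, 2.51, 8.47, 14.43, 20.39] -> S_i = -3.45 + 5.96*i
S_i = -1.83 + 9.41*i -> [-1.83, 7.58, 16.99, 26.4, 35.81]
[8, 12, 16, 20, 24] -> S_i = 8 + 4*i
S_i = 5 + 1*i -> [5, 6, 7, 8, 9]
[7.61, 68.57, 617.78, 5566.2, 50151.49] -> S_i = 7.61*9.01^i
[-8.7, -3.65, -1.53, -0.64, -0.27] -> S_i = -8.70*0.42^i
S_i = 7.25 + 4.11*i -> [7.25, 11.36, 15.47, 19.58, 23.69]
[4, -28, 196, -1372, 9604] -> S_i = 4*-7^i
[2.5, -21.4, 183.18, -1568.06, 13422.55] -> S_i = 2.50*(-8.56)^i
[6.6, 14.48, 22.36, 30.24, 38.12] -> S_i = 6.60 + 7.88*i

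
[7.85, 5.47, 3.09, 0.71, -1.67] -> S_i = 7.85 + -2.38*i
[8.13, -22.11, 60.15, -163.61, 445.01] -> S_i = 8.13*(-2.72)^i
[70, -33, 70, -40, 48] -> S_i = Random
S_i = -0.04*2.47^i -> [-0.04, -0.1, -0.24, -0.6, -1.49]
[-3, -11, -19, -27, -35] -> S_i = -3 + -8*i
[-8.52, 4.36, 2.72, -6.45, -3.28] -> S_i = Random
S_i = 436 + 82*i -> [436, 518, 600, 682, 764]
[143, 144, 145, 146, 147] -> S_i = 143 + 1*i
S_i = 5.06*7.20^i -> [5.06, 36.43, 262.31, 1888.63, 13598.17]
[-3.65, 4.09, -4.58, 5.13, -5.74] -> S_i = -3.65*(-1.12)^i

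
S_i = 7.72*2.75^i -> [7.72, 21.23, 58.38, 160.55, 441.52]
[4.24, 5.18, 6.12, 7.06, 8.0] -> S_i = 4.24 + 0.94*i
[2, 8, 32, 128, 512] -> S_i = 2*4^i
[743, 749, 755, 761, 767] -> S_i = 743 + 6*i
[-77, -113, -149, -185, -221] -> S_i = -77 + -36*i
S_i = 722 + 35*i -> [722, 757, 792, 827, 862]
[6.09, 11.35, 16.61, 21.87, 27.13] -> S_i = 6.09 + 5.26*i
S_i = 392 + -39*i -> [392, 353, 314, 275, 236]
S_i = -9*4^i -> [-9, -36, -144, -576, -2304]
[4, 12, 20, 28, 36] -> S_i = 4 + 8*i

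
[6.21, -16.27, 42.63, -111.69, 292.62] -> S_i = 6.21*(-2.62)^i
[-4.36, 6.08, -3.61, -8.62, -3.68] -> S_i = Random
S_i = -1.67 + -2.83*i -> [-1.67, -4.5, -7.33, -10.16, -12.99]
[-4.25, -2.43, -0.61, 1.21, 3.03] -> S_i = -4.25 + 1.82*i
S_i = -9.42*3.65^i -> [-9.42, -34.38, -125.5, -458.07, -1671.95]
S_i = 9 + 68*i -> [9, 77, 145, 213, 281]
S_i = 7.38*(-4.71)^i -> [7.38, -34.76, 163.72, -771.11, 3631.95]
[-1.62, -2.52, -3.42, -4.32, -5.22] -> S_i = -1.62 + -0.90*i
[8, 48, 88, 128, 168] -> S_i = 8 + 40*i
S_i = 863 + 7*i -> [863, 870, 877, 884, 891]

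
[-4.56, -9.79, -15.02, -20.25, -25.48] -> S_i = -4.56 + -5.23*i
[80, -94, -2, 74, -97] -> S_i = Random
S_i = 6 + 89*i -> [6, 95, 184, 273, 362]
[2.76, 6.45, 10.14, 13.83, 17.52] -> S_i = 2.76 + 3.69*i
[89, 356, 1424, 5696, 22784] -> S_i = 89*4^i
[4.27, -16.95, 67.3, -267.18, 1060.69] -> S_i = 4.27*(-3.97)^i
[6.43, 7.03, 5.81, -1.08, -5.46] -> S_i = Random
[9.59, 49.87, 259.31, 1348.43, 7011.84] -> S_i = 9.59*5.20^i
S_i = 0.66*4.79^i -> [0.66, 3.16, 15.14, 72.54, 347.44]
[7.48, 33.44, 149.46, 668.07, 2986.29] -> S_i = 7.48*4.47^i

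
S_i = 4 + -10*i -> [4, -6, -16, -26, -36]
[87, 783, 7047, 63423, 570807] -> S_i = 87*9^i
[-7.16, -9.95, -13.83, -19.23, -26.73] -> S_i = -7.16*1.39^i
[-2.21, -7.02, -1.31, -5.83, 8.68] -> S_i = Random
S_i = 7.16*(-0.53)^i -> [7.16, -3.79, 2.01, -1.07, 0.56]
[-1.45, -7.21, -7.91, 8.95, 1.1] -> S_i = Random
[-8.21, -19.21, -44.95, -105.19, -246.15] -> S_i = -8.21*2.34^i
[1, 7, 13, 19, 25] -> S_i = 1 + 6*i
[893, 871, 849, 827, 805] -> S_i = 893 + -22*i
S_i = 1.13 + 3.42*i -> [1.13, 4.55, 7.97, 11.39, 14.81]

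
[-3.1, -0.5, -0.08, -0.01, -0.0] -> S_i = -3.10*0.16^i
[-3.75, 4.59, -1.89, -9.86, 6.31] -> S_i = Random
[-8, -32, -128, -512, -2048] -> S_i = -8*4^i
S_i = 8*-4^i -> [8, -32, 128, -512, 2048]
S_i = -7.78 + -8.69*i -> [-7.78, -16.47, -25.16, -33.85, -42.54]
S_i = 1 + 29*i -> [1, 30, 59, 88, 117]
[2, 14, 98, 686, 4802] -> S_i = 2*7^i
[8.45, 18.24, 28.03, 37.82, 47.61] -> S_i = 8.45 + 9.79*i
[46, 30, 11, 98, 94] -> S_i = Random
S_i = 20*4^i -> [20, 80, 320, 1280, 5120]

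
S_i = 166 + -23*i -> [166, 143, 120, 97, 74]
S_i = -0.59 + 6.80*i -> [-0.59, 6.21, 13.01, 19.81, 26.61]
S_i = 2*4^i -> [2, 8, 32, 128, 512]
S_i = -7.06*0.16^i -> [-7.06, -1.13, -0.18, -0.03, -0.0]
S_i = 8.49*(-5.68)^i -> [8.49, -48.22, 273.91, -1555.8, 8836.92]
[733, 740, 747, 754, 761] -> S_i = 733 + 7*i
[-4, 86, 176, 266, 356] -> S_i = -4 + 90*i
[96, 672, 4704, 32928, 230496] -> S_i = 96*7^i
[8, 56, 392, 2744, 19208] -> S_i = 8*7^i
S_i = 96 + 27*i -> [96, 123, 150, 177, 204]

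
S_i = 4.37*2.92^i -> [4.37, 12.76, 37.26, 108.8, 317.7]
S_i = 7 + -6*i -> [7, 1, -5, -11, -17]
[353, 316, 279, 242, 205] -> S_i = 353 + -37*i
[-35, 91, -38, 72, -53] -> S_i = Random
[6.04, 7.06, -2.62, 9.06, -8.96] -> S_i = Random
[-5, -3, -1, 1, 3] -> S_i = -5 + 2*i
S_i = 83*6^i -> [83, 498, 2988, 17928, 107568]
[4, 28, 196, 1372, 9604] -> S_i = 4*7^i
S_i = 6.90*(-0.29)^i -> [6.9, -2.0, 0.58, -0.17, 0.05]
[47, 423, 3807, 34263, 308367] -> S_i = 47*9^i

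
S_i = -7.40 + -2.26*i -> [-7.4, -9.66, -11.92, -14.18, -16.44]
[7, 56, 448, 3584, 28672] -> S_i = 7*8^i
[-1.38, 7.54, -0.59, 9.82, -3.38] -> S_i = Random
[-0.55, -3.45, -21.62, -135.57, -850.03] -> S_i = -0.55*6.27^i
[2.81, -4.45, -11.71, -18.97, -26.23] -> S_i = 2.81 + -7.26*i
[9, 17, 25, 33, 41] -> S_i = 9 + 8*i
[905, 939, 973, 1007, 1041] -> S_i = 905 + 34*i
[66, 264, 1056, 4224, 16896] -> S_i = 66*4^i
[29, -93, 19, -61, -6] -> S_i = Random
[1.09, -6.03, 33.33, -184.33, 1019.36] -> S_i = 1.09*(-5.53)^i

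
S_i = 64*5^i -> [64, 320, 1600, 8000, 40000]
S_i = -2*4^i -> [-2, -8, -32, -128, -512]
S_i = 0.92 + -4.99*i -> [0.92, -4.07, -9.06, -14.05, -19.04]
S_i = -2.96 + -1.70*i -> [-2.96, -4.66, -6.36, -8.06, -9.76]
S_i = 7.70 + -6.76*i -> [7.7, 0.94, -5.82, -12.58, -19.34]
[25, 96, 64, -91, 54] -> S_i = Random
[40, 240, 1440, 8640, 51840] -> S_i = 40*6^i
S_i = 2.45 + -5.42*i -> [2.45, -2.97, -8.39, -13.81, -19.23]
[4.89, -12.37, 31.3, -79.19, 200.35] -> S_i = 4.89*(-2.53)^i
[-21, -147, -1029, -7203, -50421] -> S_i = -21*7^i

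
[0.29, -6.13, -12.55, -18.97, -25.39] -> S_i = 0.29 + -6.42*i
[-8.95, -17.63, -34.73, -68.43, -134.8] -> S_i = -8.95*1.97^i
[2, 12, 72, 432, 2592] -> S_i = 2*6^i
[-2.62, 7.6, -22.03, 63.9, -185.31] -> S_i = -2.62*(-2.90)^i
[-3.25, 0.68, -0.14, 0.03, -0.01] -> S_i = -3.25*(-0.21)^i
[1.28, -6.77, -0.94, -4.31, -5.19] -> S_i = Random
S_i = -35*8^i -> [-35, -280, -2240, -17920, -143360]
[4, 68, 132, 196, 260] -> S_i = 4 + 64*i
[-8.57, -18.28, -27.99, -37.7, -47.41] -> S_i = -8.57 + -9.71*i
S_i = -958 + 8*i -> [-958, -950, -942, -934, -926]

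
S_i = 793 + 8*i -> [793, 801, 809, 817, 825]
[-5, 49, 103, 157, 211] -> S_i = -5 + 54*i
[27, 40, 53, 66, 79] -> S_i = 27 + 13*i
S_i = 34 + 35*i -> [34, 69, 104, 139, 174]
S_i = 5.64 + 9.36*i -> [5.64, 15.0, 24.36, 33.72, 43.08]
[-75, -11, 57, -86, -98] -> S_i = Random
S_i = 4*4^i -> [4, 16, 64, 256, 1024]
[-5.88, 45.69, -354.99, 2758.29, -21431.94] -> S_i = -5.88*(-7.77)^i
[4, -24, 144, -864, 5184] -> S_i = 4*-6^i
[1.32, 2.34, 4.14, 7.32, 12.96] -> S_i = 1.32*1.77^i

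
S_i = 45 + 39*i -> [45, 84, 123, 162, 201]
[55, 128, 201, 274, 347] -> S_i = 55 + 73*i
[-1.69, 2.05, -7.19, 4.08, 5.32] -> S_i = Random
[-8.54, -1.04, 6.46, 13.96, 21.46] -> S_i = -8.54 + 7.50*i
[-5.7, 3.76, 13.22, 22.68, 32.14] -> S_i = -5.70 + 9.46*i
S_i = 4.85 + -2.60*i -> [4.85, 2.25, -0.35, -2.95, -5.55]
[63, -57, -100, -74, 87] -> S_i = Random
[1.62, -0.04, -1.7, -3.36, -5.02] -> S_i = 1.62 + -1.66*i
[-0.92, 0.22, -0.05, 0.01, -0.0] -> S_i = -0.92*(-0.24)^i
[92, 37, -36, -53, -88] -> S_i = Random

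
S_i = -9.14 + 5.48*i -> [-9.14, -3.66, 1.82, 7.3, 12.78]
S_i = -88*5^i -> [-88, -440, -2200, -11000, -55000]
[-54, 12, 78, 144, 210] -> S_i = -54 + 66*i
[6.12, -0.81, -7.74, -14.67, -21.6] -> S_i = 6.12 + -6.93*i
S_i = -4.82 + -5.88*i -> [-4.82, -10.7, -16.58, -22.46, -28.34]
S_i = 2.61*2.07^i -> [2.61, 5.4, 11.18, 23.15, 47.92]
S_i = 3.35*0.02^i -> [3.35, 0.07, 0.0, 0.0, 0.0]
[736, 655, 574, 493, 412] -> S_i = 736 + -81*i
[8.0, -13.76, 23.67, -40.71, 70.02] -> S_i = 8.00*(-1.72)^i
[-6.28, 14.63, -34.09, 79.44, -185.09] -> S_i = -6.28*(-2.33)^i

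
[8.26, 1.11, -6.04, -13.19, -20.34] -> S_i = 8.26 + -7.15*i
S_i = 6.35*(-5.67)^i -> [6.35, -36.0, 204.15, -1157.51, 6563.05]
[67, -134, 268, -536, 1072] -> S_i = 67*-2^i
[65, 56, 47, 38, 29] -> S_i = 65 + -9*i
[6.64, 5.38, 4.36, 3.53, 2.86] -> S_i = 6.64*0.81^i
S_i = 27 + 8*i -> [27, 35, 43, 51, 59]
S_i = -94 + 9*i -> [-94, -85, -76, -67, -58]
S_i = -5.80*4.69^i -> [-5.8, -27.2, -127.58, -598.34, -2806.2]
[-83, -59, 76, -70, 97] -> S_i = Random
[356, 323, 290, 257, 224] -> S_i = 356 + -33*i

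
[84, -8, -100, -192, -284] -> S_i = 84 + -92*i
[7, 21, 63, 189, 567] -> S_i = 7*3^i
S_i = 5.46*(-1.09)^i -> [5.46, -5.95, 6.49, -7.07, 7.71]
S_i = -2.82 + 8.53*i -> [-2.82, 5.71, 14.24, 22.77, 31.3]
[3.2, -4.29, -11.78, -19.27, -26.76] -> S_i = 3.20 + -7.49*i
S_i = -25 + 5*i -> [-25, -20, -15, -10, -5]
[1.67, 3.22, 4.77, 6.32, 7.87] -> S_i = 1.67 + 1.55*i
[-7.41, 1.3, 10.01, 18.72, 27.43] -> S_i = -7.41 + 8.71*i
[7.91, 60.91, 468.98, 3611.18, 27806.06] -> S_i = 7.91*7.70^i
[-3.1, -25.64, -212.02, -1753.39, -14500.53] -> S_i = -3.10*8.27^i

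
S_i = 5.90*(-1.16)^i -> [5.9, -6.84, 7.94, -9.21, 10.68]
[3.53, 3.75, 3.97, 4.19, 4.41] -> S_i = 3.53 + 0.22*i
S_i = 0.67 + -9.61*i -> [0.67, -8.94, -18.55, -28.16, -37.77]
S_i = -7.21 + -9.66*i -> [-7.21, -16.87, -26.53, -36.19, -45.85]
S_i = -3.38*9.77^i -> [-3.38, -33.02, -322.63, -3152.1, -30796.05]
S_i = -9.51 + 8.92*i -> [-9.51, -0.59, 8.33, 17.25, 26.17]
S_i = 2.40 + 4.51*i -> [2.4, 6.91, 11.42, 15.93, 20.44]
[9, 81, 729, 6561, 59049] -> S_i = 9*9^i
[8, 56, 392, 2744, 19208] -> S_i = 8*7^i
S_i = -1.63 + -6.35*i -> [-1.63, -7.98, -14.33, -20.68, -27.03]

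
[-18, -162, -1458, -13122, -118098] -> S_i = -18*9^i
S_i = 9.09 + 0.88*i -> [9.09, 9.97, 10.85, 11.73, 12.61]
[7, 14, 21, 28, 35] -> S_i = 7 + 7*i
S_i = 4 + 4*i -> [4, 8, 12, 16, 20]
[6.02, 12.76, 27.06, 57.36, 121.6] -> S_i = 6.02*2.12^i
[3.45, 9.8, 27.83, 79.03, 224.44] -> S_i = 3.45*2.84^i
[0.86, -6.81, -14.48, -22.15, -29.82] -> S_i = 0.86 + -7.67*i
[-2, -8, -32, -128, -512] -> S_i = -2*4^i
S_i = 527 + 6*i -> [527, 533, 539, 545, 551]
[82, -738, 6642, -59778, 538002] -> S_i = 82*-9^i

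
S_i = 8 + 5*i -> [8, 13, 18, 23, 28]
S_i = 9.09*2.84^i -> [9.09, 25.82, 73.32, 208.22, 591.34]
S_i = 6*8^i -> [6, 48, 384, 3072, 24576]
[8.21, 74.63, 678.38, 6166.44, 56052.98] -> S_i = 8.21*9.09^i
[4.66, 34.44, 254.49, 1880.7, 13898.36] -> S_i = 4.66*7.39^i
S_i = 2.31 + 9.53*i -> [2.31, 11.84, 21.37, 30.9, 40.43]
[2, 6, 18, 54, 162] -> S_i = 2*3^i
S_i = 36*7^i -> [36, 252, 1764, 12348, 86436]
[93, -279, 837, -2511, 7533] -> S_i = 93*-3^i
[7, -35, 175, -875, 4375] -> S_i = 7*-5^i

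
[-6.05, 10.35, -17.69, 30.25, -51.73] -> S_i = -6.05*(-1.71)^i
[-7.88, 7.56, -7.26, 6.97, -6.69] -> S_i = -7.88*(-0.96)^i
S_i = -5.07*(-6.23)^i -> [-5.07, 31.59, -196.78, 1225.95, -7637.66]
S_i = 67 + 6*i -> [67, 73, 79, 85, 91]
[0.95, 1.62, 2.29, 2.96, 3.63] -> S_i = 0.95 + 0.67*i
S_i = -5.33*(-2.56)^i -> [-5.33, 13.64, -34.93, 89.42, -228.92]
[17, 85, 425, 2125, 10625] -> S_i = 17*5^i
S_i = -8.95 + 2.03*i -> [-8.95, -6.92, -4.89, -2.86, -0.83]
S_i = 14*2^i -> [14, 28, 56, 112, 224]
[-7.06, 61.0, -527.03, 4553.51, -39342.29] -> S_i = -7.06*(-8.64)^i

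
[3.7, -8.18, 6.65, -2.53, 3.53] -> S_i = Random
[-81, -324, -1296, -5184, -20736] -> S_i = -81*4^i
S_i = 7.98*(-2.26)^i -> [7.98, -18.03, 40.76, -92.11, 208.18]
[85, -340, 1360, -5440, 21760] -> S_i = 85*-4^i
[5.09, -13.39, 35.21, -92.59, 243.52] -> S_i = 5.09*(-2.63)^i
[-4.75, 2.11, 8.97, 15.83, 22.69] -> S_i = -4.75 + 6.86*i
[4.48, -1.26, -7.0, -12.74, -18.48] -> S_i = 4.48 + -5.74*i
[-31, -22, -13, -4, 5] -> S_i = -31 + 9*i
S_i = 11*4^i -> [11, 44, 176, 704, 2816]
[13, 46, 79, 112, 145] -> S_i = 13 + 33*i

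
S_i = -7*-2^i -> [-7, 14, -28, 56, -112]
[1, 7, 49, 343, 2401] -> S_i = 1*7^i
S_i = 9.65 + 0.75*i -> [9.65, 10.4, 11.15, 11.9, 12.65]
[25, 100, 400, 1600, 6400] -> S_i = 25*4^i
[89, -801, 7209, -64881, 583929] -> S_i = 89*-9^i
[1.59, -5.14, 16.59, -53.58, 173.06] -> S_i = 1.59*(-3.23)^i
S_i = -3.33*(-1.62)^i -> [-3.33, 5.39, -8.74, 14.16, -22.94]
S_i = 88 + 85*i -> [88, 173, 258, 343, 428]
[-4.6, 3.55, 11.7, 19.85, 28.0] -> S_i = -4.60 + 8.15*i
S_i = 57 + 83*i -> [57, 140, 223, 306, 389]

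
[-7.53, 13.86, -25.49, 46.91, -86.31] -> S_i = -7.53*(-1.84)^i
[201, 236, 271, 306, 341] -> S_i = 201 + 35*i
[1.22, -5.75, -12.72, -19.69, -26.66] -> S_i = 1.22 + -6.97*i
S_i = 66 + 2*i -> [66, 68, 70, 72, 74]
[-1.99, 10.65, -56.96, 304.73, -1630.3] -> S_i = -1.99*(-5.35)^i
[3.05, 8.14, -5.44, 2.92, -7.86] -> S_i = Random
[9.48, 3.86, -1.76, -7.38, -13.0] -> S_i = 9.48 + -5.62*i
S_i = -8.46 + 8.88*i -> [-8.46, 0.42, 9.3, 18.18, 27.06]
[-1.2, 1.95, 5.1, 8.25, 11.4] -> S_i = -1.20 + 3.15*i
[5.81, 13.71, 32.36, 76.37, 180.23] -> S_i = 5.81*2.36^i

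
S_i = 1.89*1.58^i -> [1.89, 2.99, 4.72, 7.45, 11.78]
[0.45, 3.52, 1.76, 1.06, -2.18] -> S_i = Random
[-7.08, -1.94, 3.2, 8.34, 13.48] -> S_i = -7.08 + 5.14*i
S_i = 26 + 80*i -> [26, 106, 186, 266, 346]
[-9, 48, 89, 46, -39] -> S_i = Random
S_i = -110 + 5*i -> [-110, -105, -100, -95, -90]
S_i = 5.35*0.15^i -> [5.35, 0.8, 0.12, 0.02, 0.0]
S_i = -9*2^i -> [-9, -18, -36, -72, -144]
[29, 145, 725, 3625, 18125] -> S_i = 29*5^i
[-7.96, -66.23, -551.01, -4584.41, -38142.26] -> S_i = -7.96*8.32^i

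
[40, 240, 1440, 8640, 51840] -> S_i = 40*6^i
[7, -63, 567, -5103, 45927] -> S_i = 7*-9^i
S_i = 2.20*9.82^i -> [2.2, 21.6, 212.15, 2083.33, 20458.26]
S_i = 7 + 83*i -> [7, 90, 173, 256, 339]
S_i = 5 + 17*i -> [5, 22, 39, 56, 73]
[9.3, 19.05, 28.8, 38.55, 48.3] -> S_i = 9.30 + 9.75*i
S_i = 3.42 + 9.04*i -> [3.42, 12.46, 21.5, 30.54, 39.58]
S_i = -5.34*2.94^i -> [-5.34, -15.7, -46.16, -135.7, -398.96]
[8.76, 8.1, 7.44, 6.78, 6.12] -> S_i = 8.76 + -0.66*i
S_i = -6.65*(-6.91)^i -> [-6.65, 45.95, -317.52, 2194.1, -15161.21]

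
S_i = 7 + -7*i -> [7, 0, -7, -14, -21]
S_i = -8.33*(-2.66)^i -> [-8.33, 22.16, -58.94, 156.78, -417.03]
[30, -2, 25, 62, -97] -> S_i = Random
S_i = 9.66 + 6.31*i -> [9.66, 15.97, 22.28, 28.59, 34.9]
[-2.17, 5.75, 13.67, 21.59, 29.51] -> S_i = -2.17 + 7.92*i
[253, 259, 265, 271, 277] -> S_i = 253 + 6*i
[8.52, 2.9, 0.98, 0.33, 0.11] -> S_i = 8.52*0.34^i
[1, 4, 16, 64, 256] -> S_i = 1*4^i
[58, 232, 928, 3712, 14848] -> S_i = 58*4^i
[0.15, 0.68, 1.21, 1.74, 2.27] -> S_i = 0.15 + 0.53*i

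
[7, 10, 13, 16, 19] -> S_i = 7 + 3*i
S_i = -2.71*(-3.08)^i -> [-2.71, 8.35, -25.71, 79.18, -243.88]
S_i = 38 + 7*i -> [38, 45, 52, 59, 66]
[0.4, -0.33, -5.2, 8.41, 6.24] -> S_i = Random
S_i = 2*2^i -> [2, 4, 8, 16, 32]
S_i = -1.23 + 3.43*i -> [-1.23, 2.2, 5.63, 9.06, 12.49]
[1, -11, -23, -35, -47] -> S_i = 1 + -12*i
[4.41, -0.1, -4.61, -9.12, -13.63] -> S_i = 4.41 + -4.51*i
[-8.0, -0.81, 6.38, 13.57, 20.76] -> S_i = -8.00 + 7.19*i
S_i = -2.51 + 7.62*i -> [-2.51, 5.11, 12.73, 20.35, 27.97]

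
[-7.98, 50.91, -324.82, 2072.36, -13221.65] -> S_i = -7.98*(-6.38)^i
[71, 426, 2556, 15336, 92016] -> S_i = 71*6^i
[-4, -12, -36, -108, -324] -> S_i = -4*3^i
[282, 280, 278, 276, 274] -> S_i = 282 + -2*i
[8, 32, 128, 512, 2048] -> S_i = 8*4^i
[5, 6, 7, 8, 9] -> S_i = 5 + 1*i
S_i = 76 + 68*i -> [76, 144, 212, 280, 348]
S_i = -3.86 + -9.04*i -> [-3.86, -12.9, -21.94, -30.98, -40.02]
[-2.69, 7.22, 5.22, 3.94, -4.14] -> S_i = Random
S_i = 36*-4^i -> [36, -144, 576, -2304, 9216]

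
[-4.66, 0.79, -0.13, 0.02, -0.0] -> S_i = -4.66*(-0.17)^i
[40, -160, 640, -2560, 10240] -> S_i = 40*-4^i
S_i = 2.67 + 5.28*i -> [2.67, 7.95, 13.23, 18.51, 23.79]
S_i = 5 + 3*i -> [5, 8, 11, 14, 17]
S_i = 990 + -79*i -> [990, 911, 832, 753, 674]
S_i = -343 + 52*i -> [-343, -291, -239, -187, -135]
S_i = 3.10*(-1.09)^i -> [3.1, -3.38, 3.68, -4.01, 4.38]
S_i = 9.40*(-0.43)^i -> [9.4, -4.04, 1.74, -0.75, 0.32]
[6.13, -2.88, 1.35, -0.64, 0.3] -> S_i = 6.13*(-0.47)^i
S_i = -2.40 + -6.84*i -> [-2.4, -9.24, -16.08, -22.92, -29.76]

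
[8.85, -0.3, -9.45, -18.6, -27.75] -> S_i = 8.85 + -9.15*i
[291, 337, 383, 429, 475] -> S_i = 291 + 46*i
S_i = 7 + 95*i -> [7, 102, 197, 292, 387]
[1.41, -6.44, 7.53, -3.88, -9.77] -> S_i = Random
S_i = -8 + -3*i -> [-8, -11, -14, -17, -20]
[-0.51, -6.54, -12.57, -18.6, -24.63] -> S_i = -0.51 + -6.03*i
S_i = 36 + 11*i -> [36, 47, 58, 69, 80]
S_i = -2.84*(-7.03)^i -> [-2.84, 19.97, -140.36, 986.7, -6936.49]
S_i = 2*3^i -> [2, 6, 18, 54, 162]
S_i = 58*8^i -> [58, 464, 3712, 29696, 237568]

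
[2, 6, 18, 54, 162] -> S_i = 2*3^i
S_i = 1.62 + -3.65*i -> [1.62, -2.03, -5.68, -9.33, -12.98]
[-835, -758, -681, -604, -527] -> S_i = -835 + 77*i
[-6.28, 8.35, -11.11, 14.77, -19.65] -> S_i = -6.28*(-1.33)^i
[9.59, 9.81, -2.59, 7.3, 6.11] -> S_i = Random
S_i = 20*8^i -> [20, 160, 1280, 10240, 81920]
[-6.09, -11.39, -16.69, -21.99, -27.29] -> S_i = -6.09 + -5.30*i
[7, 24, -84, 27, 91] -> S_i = Random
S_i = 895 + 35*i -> [895, 930, 965, 1000, 1035]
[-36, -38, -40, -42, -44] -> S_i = -36 + -2*i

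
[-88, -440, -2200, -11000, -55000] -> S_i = -88*5^i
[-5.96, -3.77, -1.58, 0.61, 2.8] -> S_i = -5.96 + 2.19*i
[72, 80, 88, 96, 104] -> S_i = 72 + 8*i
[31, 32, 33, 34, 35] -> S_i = 31 + 1*i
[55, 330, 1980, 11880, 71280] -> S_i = 55*6^i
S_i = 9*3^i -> [9, 27, 81, 243, 729]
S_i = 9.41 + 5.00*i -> [9.41, 14.41, 19.41, 24.41, 29.41]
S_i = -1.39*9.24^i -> [-1.39, -12.84, -118.67, -1096.56, -10132.18]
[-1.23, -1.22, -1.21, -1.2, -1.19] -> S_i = -1.23 + 0.01*i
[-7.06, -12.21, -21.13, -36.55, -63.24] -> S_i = -7.06*1.73^i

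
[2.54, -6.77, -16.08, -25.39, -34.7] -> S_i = 2.54 + -9.31*i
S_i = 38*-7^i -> [38, -266, 1862, -13034, 91238]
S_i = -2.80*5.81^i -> [-2.8, -16.27, -94.52, -549.14, -3190.53]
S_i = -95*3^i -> [-95, -285, -855, -2565, -7695]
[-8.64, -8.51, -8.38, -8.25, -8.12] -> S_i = -8.64 + 0.13*i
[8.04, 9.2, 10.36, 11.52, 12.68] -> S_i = 8.04 + 1.16*i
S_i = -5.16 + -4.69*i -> [-5.16, -9.85, -14.54, -19.23, -23.92]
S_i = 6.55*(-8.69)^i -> [6.55, -56.92, 494.63, -4298.34, 37352.56]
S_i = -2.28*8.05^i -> [-2.28, -18.35, -147.75, -1189.39, -9574.55]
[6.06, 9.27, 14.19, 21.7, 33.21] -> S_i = 6.06*1.53^i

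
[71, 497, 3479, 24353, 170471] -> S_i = 71*7^i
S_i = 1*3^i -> [1, 3, 9, 27, 81]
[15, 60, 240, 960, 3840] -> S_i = 15*4^i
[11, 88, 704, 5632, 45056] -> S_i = 11*8^i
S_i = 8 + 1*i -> [8, 9, 10, 11, 12]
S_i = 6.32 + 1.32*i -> [6.32, 7.64, 8.96, 10.28, 11.6]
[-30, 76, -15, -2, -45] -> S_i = Random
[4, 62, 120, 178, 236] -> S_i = 4 + 58*i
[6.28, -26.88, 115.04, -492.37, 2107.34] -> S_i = 6.28*(-4.28)^i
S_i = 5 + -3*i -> [5, 2, -1, -4, -7]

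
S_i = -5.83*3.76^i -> [-5.83, -21.92, -82.42, -309.91, -1165.25]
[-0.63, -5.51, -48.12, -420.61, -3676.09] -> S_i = -0.63*8.74^i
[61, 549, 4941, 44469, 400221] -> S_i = 61*9^i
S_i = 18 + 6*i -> [18, 24, 30, 36, 42]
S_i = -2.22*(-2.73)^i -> [-2.22, 6.06, -16.55, 45.17, -123.31]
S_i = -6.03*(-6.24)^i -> [-6.03, 37.63, -234.79, 1465.11, -9142.3]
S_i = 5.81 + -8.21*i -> [5.81, -2.4, -10.61, -18.82, -27.03]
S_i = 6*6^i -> [6, 36, 216, 1296, 7776]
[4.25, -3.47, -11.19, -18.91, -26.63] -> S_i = 4.25 + -7.72*i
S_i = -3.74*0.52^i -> [-3.74, -1.94, -1.01, -0.53, -0.27]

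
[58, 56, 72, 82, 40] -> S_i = Random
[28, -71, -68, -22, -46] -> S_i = Random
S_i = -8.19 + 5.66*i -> [-8.19, -2.53, 3.13, 8.79, 14.45]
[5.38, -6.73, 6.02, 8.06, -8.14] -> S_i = Random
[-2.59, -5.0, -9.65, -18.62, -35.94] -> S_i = -2.59*1.93^i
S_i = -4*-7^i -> [-4, 28, -196, 1372, -9604]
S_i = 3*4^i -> [3, 12, 48, 192, 768]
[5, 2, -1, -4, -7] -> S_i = 5 + -3*i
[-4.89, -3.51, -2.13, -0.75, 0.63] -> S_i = -4.89 + 1.38*i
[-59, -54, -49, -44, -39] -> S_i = -59 + 5*i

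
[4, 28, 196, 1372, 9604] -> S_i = 4*7^i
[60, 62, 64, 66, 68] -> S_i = 60 + 2*i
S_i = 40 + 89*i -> [40, 129, 218, 307, 396]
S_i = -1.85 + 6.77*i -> [-1.85, 4.92, 11.69, 18.46, 25.23]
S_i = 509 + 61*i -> [509, 570, 631, 692, 753]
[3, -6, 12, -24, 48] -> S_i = 3*-2^i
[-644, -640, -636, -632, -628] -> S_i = -644 + 4*i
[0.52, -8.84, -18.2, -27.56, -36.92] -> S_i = 0.52 + -9.36*i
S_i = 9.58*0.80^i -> [9.58, 7.66, 6.13, 4.9, 3.92]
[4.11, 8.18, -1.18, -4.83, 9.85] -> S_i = Random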